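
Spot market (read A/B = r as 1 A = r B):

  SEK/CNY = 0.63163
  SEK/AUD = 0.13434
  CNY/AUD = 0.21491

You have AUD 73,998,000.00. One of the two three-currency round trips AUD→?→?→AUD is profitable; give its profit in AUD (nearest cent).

Profit: AUD 773,141.56

Profitable loop is AUD → SEK → CNY → AUD:
AUD 73,998,000.00 ÷ 0.13434 = SEK 550,826,261.72
SEK 550,826,261.72 × 0.63163 = CNY 347,918,391.69
CNY 347,918,391.69 × 0.21491 = AUD 74,771,141.56
Profit = AUD 74,771,141.56 − AUD 73,998,000.00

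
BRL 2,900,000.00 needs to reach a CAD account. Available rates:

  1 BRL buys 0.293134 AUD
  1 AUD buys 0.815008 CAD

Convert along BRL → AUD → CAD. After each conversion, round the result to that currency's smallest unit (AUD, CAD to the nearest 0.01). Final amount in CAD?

BRL 2,900,000.00 × 0.293134 = AUD 850,088.60
AUD 850,088.60 × 0.815008 = CAD 692,829.01

CAD 692,829.01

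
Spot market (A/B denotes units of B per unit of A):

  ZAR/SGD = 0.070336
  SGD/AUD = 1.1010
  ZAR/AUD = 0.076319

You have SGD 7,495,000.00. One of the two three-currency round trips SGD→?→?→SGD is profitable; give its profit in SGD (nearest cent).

Profit: SGD 110,082.88

Profitable loop is SGD → AUD → ZAR → SGD:
SGD 7,495,000.00 × 1.1010 = AUD 8,251,995.00
AUD 8,251,995.00 ÷ 0.076319 = ZAR 108,125,040.95
ZAR 108,125,040.95 × 0.070336 = SGD 7,605,082.88
Profit = SGD 7,605,082.88 − SGD 7,495,000.00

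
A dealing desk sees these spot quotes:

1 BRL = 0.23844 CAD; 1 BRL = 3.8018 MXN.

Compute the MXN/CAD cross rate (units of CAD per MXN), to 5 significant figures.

MXN/CAD = 0.062718

1 MXN ÷ 3.8018 = 0.263033 BRL
0.263033 BRL × 0.23844 = 0.0627177 CAD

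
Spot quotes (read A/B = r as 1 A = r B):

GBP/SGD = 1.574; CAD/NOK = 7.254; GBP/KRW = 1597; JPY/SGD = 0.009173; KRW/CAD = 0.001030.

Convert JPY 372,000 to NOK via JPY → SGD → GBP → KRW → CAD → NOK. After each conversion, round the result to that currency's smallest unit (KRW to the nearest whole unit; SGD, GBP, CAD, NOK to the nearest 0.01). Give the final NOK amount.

NOK 25,868.34

JPY 372,000 × 0.009173 = SGD 3,412.36
SGD 3,412.36 ÷ 1.574 = GBP 2,167.95
GBP 2,167.95 × 1597 = KRW 3,462,216
KRW 3,462,216 × 0.001030 = CAD 3,566.08
CAD 3,566.08 × 7.254 = NOK 25,868.34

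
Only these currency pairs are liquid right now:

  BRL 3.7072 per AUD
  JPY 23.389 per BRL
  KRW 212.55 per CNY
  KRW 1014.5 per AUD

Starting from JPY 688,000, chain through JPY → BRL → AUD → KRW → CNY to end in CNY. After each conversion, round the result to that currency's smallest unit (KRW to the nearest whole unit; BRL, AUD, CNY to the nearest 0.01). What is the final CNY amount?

CNY 37,872.33

JPY 688,000 ÷ 23.389 = BRL 29,415.54
BRL 29,415.54 ÷ 3.7072 = AUD 7,934.71
AUD 7,934.71 × 1014.5 = KRW 8,049,763
KRW 8,049,763 ÷ 212.55 = CNY 37,872.33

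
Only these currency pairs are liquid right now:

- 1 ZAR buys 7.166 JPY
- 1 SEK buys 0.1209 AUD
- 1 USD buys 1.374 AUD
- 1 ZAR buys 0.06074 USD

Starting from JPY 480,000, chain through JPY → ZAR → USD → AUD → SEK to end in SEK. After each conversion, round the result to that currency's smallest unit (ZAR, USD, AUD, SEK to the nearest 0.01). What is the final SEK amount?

SEK 46,238.13

JPY 480,000 ÷ 7.166 = ZAR 66,982.98
ZAR 66,982.98 × 0.06074 = USD 4,068.55
USD 4,068.55 × 1.374 = AUD 5,590.19
AUD 5,590.19 ÷ 0.1209 = SEK 46,238.13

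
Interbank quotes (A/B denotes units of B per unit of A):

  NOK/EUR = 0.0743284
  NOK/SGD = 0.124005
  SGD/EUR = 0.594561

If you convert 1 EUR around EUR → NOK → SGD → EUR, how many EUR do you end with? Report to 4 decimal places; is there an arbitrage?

Around EUR → NOK → SGD → EUR: 1 ÷ 0.0743284 × 0.124005 × 0.594561 = 0.991930
Product < 1; profitable direction is EUR → SGD → NOK → EUR.

0.9919 (arbitrage exists)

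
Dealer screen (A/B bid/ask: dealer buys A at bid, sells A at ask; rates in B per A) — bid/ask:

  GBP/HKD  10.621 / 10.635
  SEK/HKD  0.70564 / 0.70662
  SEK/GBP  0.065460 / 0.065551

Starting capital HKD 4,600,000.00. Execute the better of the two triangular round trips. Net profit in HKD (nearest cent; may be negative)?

Net profit: HKD 56,120.46

Best loop HKD → GBP → SEK → HKD:
HKD 4,600,000.00 ÷ 10.635 (buy GBP at ask) = GBP 432,534.09
GBP 432,534.09 ÷ 0.065551 (buy SEK at ask) = SEK 6,598,436.11
SEK 6,598,436.11 × 0.70564 (sell SEK at bid) = HKD 4,656,120.46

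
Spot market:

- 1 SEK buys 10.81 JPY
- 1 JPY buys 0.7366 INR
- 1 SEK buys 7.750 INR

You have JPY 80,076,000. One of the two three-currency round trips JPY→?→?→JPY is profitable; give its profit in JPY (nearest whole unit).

Profitable loop is JPY → INR → SEK → JPY:
JPY 80,076,000 × 0.7366 = INR 58,983,981.60
INR 58,983,981.60 ÷ 7.750 = SEK 7,610,836.34
SEK 7,610,836.34 × 10.81 = JPY 82,273,141
Profit = JPY 82,273,141 − JPY 80,076,000

Profit: JPY 2,197,141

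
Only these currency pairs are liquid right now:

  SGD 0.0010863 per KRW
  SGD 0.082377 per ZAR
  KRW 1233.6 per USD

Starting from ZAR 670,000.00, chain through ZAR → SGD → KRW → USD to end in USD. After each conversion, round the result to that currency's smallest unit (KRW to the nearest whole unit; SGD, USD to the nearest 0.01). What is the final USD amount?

ZAR 670,000.00 × 0.082377 = SGD 55,192.59
SGD 55,192.59 ÷ 0.0010863 = KRW 50,807,871
KRW 50,807,871 ÷ 1233.6 = USD 41,186.67

USD 41,186.67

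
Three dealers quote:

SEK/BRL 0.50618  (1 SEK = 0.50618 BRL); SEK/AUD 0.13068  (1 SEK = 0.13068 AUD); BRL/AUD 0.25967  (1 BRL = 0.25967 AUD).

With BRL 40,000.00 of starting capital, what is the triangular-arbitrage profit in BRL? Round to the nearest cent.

Profit: BRL 232.56

Profitable loop is BRL → AUD → SEK → BRL:
BRL 40,000.00 × 0.25967 = AUD 10,386.80
AUD 10,386.80 ÷ 0.13068 = SEK 79,482.71
SEK 79,482.71 × 0.50618 = BRL 40,232.56
Profit = BRL 40,232.56 − BRL 40,000.00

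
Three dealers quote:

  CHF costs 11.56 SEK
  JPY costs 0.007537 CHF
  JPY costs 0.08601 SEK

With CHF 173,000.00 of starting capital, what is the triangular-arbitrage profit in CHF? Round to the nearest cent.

Profit: CHF 2,248.18

Profitable loop is CHF → SEK → JPY → CHF:
CHF 173,000.00 × 11.56 = SEK 1,999,880.00
SEK 1,999,880.00 ÷ 0.08601 = JPY 23,251,715
JPY 23,251,715 × 0.007537 = CHF 175,248.18
Profit = CHF 175,248.18 − CHF 173,000.00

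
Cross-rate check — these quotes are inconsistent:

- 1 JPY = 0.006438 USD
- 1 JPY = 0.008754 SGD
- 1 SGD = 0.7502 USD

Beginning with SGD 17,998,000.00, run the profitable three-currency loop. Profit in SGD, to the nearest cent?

Profitable loop is SGD → USD → JPY → SGD:
SGD 17,998,000.00 × 0.7502 = USD 13,502,099.60
USD 13,502,099.60 ÷ 0.006438 = JPY 2,097,250,637
JPY 2,097,250,637 × 0.008754 = SGD 18,359,332.07
Profit = SGD 18,359,332.07 − SGD 17,998,000.00

Profit: SGD 361,332.07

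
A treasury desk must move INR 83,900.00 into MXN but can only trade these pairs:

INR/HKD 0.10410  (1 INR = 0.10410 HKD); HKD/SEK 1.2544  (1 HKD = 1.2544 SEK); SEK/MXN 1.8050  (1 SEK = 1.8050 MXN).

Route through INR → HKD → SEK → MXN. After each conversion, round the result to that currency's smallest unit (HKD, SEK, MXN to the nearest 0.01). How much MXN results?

MXN 19,775.44

INR 83,900.00 × 0.10410 = HKD 8,733.99
HKD 8,733.99 × 1.2544 = SEK 10,955.92
SEK 10,955.92 × 1.8050 = MXN 19,775.44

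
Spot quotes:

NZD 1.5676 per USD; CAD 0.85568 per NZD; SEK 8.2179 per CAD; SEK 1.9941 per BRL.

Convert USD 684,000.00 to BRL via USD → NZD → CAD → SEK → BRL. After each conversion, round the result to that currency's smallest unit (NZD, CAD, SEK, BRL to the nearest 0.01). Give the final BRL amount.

USD 684,000.00 × 1.5676 = NZD 1,072,238.40
NZD 1,072,238.40 × 0.85568 = CAD 917,492.95
CAD 917,492.95 × 8.2179 = SEK 7,539,865.31
SEK 7,539,865.31 ÷ 1.9941 = BRL 3,781,086.86

BRL 3,781,086.86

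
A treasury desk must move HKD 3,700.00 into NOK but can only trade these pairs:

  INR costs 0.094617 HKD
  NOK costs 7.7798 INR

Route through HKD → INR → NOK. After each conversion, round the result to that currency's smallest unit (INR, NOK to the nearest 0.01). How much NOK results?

NOK 5,026.48

HKD 3,700.00 ÷ 0.094617 = INR 39,105.02
INR 39,105.02 ÷ 7.7798 = NOK 5,026.48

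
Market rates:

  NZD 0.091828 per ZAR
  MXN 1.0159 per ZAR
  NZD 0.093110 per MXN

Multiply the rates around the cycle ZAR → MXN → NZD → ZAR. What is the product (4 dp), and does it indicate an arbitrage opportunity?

1.0301 (arbitrage exists)

Around ZAR → MXN → NZD → ZAR: 1 × 1.0159 × 0.093110 ÷ 0.091828 = 1.030083
Product > 1; profitable direction is ZAR → MXN → NZD → ZAR.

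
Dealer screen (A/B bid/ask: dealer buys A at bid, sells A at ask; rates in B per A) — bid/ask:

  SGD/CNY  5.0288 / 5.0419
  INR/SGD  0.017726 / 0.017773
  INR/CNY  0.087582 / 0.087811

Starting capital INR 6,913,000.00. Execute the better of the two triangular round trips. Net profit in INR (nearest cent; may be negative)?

Best loop INR → SGD → CNY → INR:
INR 6,913,000.00 × 0.017726 (sell INR at bid) = SGD 122,539.84
SGD 122,539.84 × 5.0288 (sell SGD at bid) = CNY 616,228.34
CNY 616,228.34 ÷ 0.087811 (buy INR at ask) = INR 7,017,666.78

Net profit: INR 104,666.78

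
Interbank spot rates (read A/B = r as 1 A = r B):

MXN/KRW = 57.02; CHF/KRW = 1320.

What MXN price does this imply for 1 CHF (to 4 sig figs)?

1 CHF × 1320 = 1320 KRW
1320 KRW ÷ 57.02 = 23.1498 MXN

CHF/MXN = 23.15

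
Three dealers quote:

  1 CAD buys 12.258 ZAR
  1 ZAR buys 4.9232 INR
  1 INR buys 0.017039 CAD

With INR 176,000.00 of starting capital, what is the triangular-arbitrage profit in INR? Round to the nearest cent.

Profitable loop is INR → CAD → ZAR → INR:
INR 176,000.00 × 0.017039 = CAD 2,998.86
CAD 2,998.86 × 12.258 = ZAR 36,760.07
ZAR 36,760.07 × 4.9232 = INR 180,977.20
Profit = INR 180,977.20 − INR 176,000.00

Profit: INR 4,977.20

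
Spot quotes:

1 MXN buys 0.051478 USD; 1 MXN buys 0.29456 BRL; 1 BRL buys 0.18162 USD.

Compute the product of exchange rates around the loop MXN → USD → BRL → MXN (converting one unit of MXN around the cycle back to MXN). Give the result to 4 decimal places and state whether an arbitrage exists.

0.9622 (arbitrage exists)

Around MXN → USD → BRL → MXN: 1 × 0.051478 ÷ 0.18162 ÷ 0.29456 = 0.962242
Product < 1; profitable direction is MXN → BRL → USD → MXN.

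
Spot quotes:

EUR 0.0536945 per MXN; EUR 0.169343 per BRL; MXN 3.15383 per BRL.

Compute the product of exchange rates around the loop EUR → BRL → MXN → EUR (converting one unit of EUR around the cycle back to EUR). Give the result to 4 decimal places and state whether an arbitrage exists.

Around EUR → BRL → MXN → EUR: 1 ÷ 0.169343 × 3.15383 × 0.0536945 = 1.000002
Product ≈ 1 (deviation 0.000%, within rounding noise).

1.0000 (no arbitrage)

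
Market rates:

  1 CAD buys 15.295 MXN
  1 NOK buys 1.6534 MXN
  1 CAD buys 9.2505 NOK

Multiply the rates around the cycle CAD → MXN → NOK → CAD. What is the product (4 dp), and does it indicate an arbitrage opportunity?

1.0000 (no arbitrage)

Around CAD → MXN → NOK → CAD: 1 × 15.295 ÷ 1.6534 ÷ 9.2505 = 1.000015
Product ≈ 1 (deviation 0.001%, within rounding noise).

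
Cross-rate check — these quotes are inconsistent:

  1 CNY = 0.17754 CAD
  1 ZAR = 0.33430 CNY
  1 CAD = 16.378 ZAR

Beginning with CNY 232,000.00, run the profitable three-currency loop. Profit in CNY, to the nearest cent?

Profit: CNY 6,668.18

Profitable loop is CNY → ZAR → CAD → CNY:
CNY 232,000.00 ÷ 0.33430 = ZAR 693,987.44
ZAR 693,987.44 ÷ 16.378 = CAD 42,373.15
CAD 42,373.15 ÷ 0.17754 = CNY 238,668.18
Profit = CNY 238,668.18 − CNY 232,000.00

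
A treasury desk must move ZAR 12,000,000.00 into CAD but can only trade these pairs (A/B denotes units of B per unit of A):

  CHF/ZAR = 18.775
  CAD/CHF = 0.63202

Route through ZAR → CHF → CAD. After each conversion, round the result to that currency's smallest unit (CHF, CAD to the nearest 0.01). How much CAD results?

ZAR 12,000,000.00 ÷ 18.775 = CHF 639,147.80
CHF 639,147.80 ÷ 0.63202 = CAD 1,011,277.81

CAD 1,011,277.81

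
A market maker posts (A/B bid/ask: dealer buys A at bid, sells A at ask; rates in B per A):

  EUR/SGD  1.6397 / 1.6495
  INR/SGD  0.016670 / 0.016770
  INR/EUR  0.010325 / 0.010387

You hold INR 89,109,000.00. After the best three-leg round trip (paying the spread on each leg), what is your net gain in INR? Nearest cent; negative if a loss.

Net profit: INR 849,657.24

Best loop INR → EUR → SGD → INR:
INR 89,109,000.00 × 0.010325 (sell INR at bid) = EUR 920,050.43
EUR 920,050.43 × 1.6397 (sell EUR at bid) = SGD 1,508,606.68
SGD 1,508,606.68 ÷ 0.016770 (buy INR at ask) = INR 89,958,657.24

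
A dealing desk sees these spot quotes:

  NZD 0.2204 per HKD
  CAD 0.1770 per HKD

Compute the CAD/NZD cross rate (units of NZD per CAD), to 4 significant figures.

1 CAD ÷ 0.1770 = 5.64972 HKD
5.64972 HKD × 0.2204 = 1.2452 NZD

CAD/NZD = 1.245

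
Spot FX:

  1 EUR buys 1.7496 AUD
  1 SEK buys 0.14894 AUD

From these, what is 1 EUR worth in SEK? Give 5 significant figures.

1 EUR × 1.7496 = 1.7496 AUD
1.7496 AUD ÷ 0.14894 = 11.747 SEK

EUR/SEK = 11.747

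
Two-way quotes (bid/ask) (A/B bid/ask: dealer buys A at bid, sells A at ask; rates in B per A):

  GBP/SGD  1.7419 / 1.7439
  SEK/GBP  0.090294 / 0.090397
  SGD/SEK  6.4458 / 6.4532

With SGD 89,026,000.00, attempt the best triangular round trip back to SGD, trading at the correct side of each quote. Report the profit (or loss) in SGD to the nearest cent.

Net profit: SGD 1,229,941.01

Best loop SGD → SEK → GBP → SGD:
SGD 89,026,000.00 × 6.4458 (sell SGD at bid) = SEK 573,843,790.80
SEK 573,843,790.80 × 0.090294 (sell SEK at bid) = GBP 51,814,651.25
GBP 51,814,651.25 × 1.7419 (sell GBP at bid) = SGD 90,255,941.01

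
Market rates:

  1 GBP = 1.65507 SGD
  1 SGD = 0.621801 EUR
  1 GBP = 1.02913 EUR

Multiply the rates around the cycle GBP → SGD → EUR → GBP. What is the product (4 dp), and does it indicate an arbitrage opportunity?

1.0000 (no arbitrage)

Around GBP → SGD → EUR → GBP: 1 × 1.65507 × 0.621801 ÷ 1.02913 = 0.999994
Product ≈ 1 (deviation 0.001%, within rounding noise).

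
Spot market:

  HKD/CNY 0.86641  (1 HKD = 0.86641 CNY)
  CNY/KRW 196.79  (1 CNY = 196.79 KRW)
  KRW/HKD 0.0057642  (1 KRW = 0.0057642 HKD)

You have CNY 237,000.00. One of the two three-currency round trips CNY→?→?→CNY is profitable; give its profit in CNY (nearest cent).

Profitable loop is CNY → HKD → KRW → CNY:
CNY 237,000.00 ÷ 0.86641 = HKD 273,542.55
HKD 273,542.55 ÷ 0.0057642 = KRW 47,455,423
KRW 47,455,423 ÷ 196.79 = CNY 241,147.53
Profit = CNY 241,147.53 − CNY 237,000.00

Profit: CNY 4,147.53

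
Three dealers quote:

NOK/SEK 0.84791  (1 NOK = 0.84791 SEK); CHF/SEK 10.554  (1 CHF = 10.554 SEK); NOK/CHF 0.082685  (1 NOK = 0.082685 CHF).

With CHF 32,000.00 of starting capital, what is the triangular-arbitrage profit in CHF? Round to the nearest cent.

Profit: CHF 933.97

Profitable loop is CHF → SEK → NOK → CHF:
CHF 32,000.00 × 10.554 = SEK 337,728.00
SEK 337,728.00 ÷ 0.84791 = NOK 398,306.42
NOK 398,306.42 × 0.082685 = CHF 32,933.97
Profit = CHF 32,933.97 − CHF 32,000.00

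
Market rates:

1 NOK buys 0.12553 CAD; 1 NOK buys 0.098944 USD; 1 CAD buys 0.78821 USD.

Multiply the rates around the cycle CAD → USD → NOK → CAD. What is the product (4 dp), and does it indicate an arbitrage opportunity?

1.0000 (no arbitrage)

Around CAD → USD → NOK → CAD: 1 × 0.78821 ÷ 0.098944 × 0.12553 = 1.000000
Product ≈ 1 (deviation 0.000%, within rounding noise).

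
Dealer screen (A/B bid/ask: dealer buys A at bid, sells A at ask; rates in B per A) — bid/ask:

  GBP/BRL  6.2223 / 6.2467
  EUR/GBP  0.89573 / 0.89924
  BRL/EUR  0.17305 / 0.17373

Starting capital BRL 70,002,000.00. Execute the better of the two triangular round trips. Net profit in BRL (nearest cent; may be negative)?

Best loop BRL → GBP → EUR → BRL:
BRL 70,002,000.00 ÷ 6.2467 (buy GBP at ask) = GBP 11,206,236.89
GBP 11,206,236.89 ÷ 0.89924 (buy EUR at ask) = EUR 12,461,897.71
EUR 12,461,897.71 ÷ 0.17373 (buy BRL at ask) = BRL 71,731,409.12

Net profit: BRL 1,729,409.12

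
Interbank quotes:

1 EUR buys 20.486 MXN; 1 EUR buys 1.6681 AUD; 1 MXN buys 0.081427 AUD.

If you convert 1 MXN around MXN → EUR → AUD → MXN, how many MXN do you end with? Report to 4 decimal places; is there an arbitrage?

Around MXN → EUR → AUD → MXN: 1 ÷ 20.486 × 1.6681 ÷ 0.081427 = 0.999992
Product ≈ 1 (deviation 0.001%, within rounding noise).

1.0000 (no arbitrage)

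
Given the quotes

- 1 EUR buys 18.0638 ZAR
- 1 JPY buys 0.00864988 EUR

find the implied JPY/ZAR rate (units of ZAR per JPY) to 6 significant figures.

JPY/ZAR = 0.156250

1 JPY × 0.00864988 = 0.00864988 EUR
0.00864988 EUR × 18.0638 = 0.15625 ZAR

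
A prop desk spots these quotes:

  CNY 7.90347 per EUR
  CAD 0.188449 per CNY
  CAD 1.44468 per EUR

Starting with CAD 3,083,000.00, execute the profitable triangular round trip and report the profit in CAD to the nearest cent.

Profitable loop is CAD → EUR → CNY → CAD:
CAD 3,083,000.00 ÷ 1.44468 = EUR 2,134,036.60
EUR 2,134,036.60 × 7.90347 = CNY 16,866,294.27
CNY 16,866,294.27 × 0.188449 = CAD 3,178,436.29
Profit = CAD 3,178,436.29 − CAD 3,083,000.00

Profit: CAD 95,436.29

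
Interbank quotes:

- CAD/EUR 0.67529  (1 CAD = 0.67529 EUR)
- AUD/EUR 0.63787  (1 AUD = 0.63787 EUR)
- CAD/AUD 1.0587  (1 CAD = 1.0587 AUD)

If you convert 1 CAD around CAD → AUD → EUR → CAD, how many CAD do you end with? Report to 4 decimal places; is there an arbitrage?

1.0000 (no arbitrage)

Around CAD → AUD → EUR → CAD: 1 × 1.0587 × 0.63787 ÷ 0.67529 = 1.000034
Product ≈ 1 (deviation 0.003%, within rounding noise).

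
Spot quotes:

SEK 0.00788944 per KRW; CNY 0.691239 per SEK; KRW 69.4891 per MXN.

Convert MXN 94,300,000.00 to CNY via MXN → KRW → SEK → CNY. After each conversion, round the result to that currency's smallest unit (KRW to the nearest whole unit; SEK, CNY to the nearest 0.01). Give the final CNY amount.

CNY 35,735,740.89

MXN 94,300,000.00 × 69.4891 = KRW 6,552,822,130
KRW 6,552,822,130 × 0.00788944 = SEK 51,698,097.03
SEK 51,698,097.03 × 0.691239 = CNY 35,735,740.89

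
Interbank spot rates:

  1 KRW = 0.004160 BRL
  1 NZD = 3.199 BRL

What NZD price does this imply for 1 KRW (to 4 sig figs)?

1 KRW × 0.004160 = 0.00416 BRL
0.00416 BRL ÷ 3.199 = 0.00130041 NZD

KRW/NZD = 0.001300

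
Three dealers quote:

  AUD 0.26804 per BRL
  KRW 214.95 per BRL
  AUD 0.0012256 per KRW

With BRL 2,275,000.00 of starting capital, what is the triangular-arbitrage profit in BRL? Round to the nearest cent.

Profitable loop is BRL → AUD → KRW → BRL:
BRL 2,275,000.00 × 0.26804 = AUD 609,791.00
AUD 609,791.00 ÷ 0.0012256 = KRW 497,544,876
KRW 497,544,876 ÷ 214.95 = BRL 2,314,700.52
Profit = BRL 2,314,700.52 − BRL 2,275,000.00

Profit: BRL 39,700.52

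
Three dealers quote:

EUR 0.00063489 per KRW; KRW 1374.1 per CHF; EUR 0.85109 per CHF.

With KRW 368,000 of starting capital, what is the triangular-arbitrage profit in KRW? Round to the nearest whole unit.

Profit: KRW 9,215

Profitable loop is KRW → EUR → CHF → KRW:
KRW 368,000 × 0.00063489 = EUR 233.64
EUR 233.64 ÷ 0.85109 = CHF 274.52
CHF 274.52 × 1374.1 = KRW 377,215
Profit = KRW 377,215 − KRW 368,000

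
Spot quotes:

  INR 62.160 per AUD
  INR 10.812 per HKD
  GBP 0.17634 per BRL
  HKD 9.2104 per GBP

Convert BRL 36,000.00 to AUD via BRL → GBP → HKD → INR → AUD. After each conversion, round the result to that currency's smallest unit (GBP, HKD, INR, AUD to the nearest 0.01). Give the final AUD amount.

AUD 10,170.14

BRL 36,000.00 × 0.17634 = GBP 6,348.24
GBP 6,348.24 × 9.2104 = HKD 58,469.83
HKD 58,469.83 × 10.812 = INR 632,175.80
INR 632,175.80 ÷ 62.160 = AUD 10,170.14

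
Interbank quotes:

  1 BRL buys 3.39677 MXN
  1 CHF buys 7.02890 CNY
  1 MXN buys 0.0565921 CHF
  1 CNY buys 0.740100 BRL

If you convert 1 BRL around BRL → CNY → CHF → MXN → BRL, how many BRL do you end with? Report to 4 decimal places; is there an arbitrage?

1.0000 (no arbitrage)

Around BRL → CNY → CHF → MXN → BRL: 1 ÷ 0.740100 ÷ 7.02890 ÷ 0.0565921 ÷ 3.39677 = 1.000001
Product ≈ 1 (deviation 0.000%, within rounding noise).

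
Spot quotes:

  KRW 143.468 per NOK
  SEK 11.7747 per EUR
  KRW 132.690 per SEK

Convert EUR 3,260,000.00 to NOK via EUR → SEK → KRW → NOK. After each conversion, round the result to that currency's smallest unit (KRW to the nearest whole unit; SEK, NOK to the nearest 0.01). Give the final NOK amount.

EUR 3,260,000.00 × 11.7747 = SEK 38,385,522.00
SEK 38,385,522.00 × 132.690 = KRW 5,093,374,914
KRW 5,093,374,914 ÷ 143.468 = NOK 35,501,818.62

NOK 35,501,818.62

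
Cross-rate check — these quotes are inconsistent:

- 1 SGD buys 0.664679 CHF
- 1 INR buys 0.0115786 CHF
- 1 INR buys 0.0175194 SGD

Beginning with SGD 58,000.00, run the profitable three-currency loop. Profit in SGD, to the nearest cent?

Profit: SGD 331.50

Profitable loop is SGD → CHF → INR → SGD:
SGD 58,000.00 × 0.664679 = CHF 38,551.38
CHF 38,551.38 ÷ 0.0115786 = INR 3,329,537.42
INR 3,329,537.42 × 0.0175194 = SGD 58,331.50
Profit = SGD 58,331.50 − SGD 58,000.00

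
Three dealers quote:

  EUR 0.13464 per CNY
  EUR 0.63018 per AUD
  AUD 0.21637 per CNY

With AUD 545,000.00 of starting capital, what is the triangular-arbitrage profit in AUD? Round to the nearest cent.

Profit: AUD 6,930.08

Profitable loop is AUD → EUR → CNY → AUD:
AUD 545,000.00 × 0.63018 = EUR 343,448.10
EUR 343,448.10 ÷ 0.13464 = CNY 2,550,862.30
CNY 2,550,862.30 × 0.21637 = AUD 551,930.08
Profit = AUD 551,930.08 − AUD 545,000.00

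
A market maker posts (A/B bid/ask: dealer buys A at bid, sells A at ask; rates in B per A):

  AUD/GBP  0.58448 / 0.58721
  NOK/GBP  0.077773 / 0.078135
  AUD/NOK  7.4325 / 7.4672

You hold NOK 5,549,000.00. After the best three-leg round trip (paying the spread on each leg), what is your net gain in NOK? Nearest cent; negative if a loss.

Net profit: NOK 9,799.11

Best loop NOK → AUD → GBP → NOK:
NOK 5,549,000.00 ÷ 7.4672 (buy AUD at ask) = AUD 743,116.56
AUD 743,116.56 × 0.58448 (sell AUD at bid) = GBP 434,336.77
GBP 434,336.77 ÷ 0.078135 (buy NOK at ask) = NOK 5,558,799.11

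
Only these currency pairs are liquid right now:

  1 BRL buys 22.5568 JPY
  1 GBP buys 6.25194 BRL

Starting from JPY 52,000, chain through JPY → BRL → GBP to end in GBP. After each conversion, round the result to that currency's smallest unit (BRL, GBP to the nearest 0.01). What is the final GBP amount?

GBP 368.73

JPY 52,000 ÷ 22.5568 = BRL 2,305.29
BRL 2,305.29 ÷ 6.25194 = GBP 368.73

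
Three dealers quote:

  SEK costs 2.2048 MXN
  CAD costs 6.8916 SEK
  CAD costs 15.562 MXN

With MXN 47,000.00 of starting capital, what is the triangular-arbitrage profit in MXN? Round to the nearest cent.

Profit: MXN 1,136.44

Profitable loop is MXN → SEK → CAD → MXN:
MXN 47,000.00 ÷ 2.2048 = SEK 21,317.13
SEK 21,317.13 ÷ 6.8916 = CAD 3,093.20
CAD 3,093.20 × 15.562 = MXN 48,136.44
Profit = MXN 48,136.44 − MXN 47,000.00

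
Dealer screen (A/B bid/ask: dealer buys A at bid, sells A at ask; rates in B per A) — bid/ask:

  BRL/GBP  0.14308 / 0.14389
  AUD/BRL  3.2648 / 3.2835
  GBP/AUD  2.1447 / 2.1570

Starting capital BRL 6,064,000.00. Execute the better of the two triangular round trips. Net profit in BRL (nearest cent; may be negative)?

Best loop BRL → GBP → AUD → BRL:
BRL 6,064,000.00 × 0.14308 (sell BRL at bid) = GBP 867,637.12
GBP 867,637.12 × 2.1447 (sell GBP at bid) = AUD 1,860,821.33
AUD 1,860,821.33 × 3.2648 (sell AUD at bid) = BRL 6,075,209.48

Net profit: BRL 11,209.48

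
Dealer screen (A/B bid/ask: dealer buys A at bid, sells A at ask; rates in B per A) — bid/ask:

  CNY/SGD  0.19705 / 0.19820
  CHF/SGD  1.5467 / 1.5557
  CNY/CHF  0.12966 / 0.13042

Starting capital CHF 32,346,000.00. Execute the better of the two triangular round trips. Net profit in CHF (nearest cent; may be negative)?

Best loop CHF → SGD → CNY → CHF:
CHF 32,346,000.00 × 1.5467 (sell CHF at bid) = SGD 50,029,558.20
SGD 50,029,558.20 ÷ 0.19820 (buy CNY at ask) = CNY 252,419,567.10
CNY 252,419,567.10 × 0.12966 (sell CNY at bid) = CHF 32,728,721.07

Net profit: CHF 382,721.07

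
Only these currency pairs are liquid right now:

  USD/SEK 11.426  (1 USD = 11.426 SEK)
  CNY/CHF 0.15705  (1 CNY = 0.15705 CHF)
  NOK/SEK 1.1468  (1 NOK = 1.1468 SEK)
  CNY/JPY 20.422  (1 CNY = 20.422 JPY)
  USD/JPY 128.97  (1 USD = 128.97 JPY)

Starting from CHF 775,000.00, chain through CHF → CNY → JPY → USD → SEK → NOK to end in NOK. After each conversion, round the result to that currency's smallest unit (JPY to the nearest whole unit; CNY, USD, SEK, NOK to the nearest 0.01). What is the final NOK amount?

NOK 7,785,380.98

CHF 775,000.00 ÷ 0.15705 = CNY 4,934,734.16
CNY 4,934,734.16 × 20.422 = JPY 100,777,141
JPY 100,777,141 ÷ 128.97 = USD 781,399.87
USD 781,399.87 × 11.426 = SEK 8,928,274.91
SEK 8,928,274.91 ÷ 1.1468 = NOK 7,785,380.98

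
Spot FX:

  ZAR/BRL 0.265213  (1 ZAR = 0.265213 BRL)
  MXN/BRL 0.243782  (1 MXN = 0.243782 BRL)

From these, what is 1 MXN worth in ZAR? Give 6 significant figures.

MXN/ZAR = 0.919193

1 MXN × 0.243782 = 0.243782 BRL
0.243782 BRL ÷ 0.265213 = 0.919193 ZAR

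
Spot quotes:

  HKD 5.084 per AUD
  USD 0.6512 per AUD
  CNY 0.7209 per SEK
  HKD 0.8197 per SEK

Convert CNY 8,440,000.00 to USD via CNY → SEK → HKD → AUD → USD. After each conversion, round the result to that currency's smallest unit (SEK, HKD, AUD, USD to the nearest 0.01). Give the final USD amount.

USD 1,229,224.49

CNY 8,440,000.00 ÷ 0.7209 = SEK 11,707,587.74
SEK 11,707,587.74 × 0.8197 = HKD 9,596,709.67
HKD 9,596,709.67 ÷ 5.084 = AUD 1,887,629.75
AUD 1,887,629.75 × 0.6512 = USD 1,229,224.49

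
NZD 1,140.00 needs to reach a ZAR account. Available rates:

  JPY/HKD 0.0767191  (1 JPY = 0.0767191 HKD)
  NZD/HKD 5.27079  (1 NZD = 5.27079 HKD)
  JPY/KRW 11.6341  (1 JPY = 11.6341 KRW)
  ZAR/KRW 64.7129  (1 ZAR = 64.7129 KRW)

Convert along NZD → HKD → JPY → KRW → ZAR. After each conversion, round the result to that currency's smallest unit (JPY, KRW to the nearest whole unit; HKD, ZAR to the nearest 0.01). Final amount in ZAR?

NZD 1,140.00 × 5.27079 = HKD 6,008.70
HKD 6,008.70 ÷ 0.0767191 = JPY 78,321
JPY 78,321 × 11.6341 = KRW 911,194
KRW 911,194 ÷ 64.7129 = ZAR 14,080.56

ZAR 14,080.56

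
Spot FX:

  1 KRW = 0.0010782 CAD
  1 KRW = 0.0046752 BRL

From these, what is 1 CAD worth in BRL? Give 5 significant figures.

1 CAD ÷ 0.0010782 = 927.472 KRW
927.472 KRW × 0.0046752 = 4.33612 BRL

CAD/BRL = 4.3361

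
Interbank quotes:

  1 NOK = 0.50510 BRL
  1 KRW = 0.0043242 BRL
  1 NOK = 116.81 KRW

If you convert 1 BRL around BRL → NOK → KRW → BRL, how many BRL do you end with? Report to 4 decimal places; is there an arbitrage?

1.0000 (no arbitrage)

Around BRL → NOK → KRW → BRL: 1 ÷ 0.50510 × 116.81 × 0.0043242 = 1.000019
Product ≈ 1 (deviation 0.002%, within rounding noise).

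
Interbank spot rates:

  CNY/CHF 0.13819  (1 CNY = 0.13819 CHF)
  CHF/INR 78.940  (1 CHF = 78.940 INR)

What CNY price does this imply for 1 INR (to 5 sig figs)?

1 INR ÷ 78.940 = 0.0126678 CHF
0.0126678 CHF ÷ 0.13819 = 0.0916698 CNY

INR/CNY = 0.091670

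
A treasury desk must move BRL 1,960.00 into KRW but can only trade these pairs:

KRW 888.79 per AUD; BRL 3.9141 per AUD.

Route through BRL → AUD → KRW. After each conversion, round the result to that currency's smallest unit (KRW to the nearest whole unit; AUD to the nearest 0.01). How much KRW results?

BRL 1,960.00 ÷ 3.9141 = AUD 500.75
AUD 500.75 × 888.79 = KRW 445,062

KRW 445,062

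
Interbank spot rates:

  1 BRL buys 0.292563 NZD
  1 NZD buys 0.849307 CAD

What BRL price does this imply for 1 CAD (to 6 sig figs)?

CAD/BRL = 4.02454

1 CAD ÷ 0.849307 = 1.17743 NZD
1.17743 NZD ÷ 0.292563 = 4.02454 BRL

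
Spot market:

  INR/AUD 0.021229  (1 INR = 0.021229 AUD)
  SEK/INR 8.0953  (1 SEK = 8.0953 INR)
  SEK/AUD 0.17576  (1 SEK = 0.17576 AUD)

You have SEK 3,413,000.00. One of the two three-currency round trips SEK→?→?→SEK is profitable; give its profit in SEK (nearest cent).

Profitable loop is SEK → AUD → INR → SEK:
SEK 3,413,000.00 × 0.17576 = AUD 599,868.88
AUD 599,868.88 ÷ 0.021229 = INR 28,257,048.38
INR 28,257,048.38 ÷ 8.0953 = SEK 3,490,549.87
Profit = SEK 3,490,549.87 − SEK 3,413,000.00

Profit: SEK 77,549.87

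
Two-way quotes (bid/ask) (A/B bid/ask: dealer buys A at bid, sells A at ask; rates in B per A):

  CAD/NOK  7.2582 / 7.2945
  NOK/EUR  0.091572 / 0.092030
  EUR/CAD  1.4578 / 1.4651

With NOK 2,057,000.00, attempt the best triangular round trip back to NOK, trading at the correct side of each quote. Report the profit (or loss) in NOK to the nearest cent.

Net profit: NOK 34,423.93

Best loop NOK → CAD → EUR → NOK:
NOK 2,057,000.00 ÷ 7.2945 (buy CAD at ask) = CAD 281,993.28
CAD 281,993.28 ÷ 1.4651 (buy EUR at ask) = EUR 192,473.74
EUR 192,473.74 ÷ 0.092030 (buy NOK at ask) = NOK 2,091,423.93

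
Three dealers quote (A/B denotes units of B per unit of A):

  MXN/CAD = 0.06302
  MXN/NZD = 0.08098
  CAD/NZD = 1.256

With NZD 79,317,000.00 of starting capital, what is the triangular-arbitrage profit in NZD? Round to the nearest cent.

Profit: NZD 1,830,662.40

Profitable loop is NZD → CAD → MXN → NZD:
NZD 79,317,000.00 ÷ 1.256 = CAD 63,150,477.71
CAD 63,150,477.71 ÷ 0.06302 = MXN 1,002,070,417.44
MXN 1,002,070,417.44 × 0.08098 = NZD 81,147,662.40
Profit = NZD 81,147,662.40 − NZD 79,317,000.00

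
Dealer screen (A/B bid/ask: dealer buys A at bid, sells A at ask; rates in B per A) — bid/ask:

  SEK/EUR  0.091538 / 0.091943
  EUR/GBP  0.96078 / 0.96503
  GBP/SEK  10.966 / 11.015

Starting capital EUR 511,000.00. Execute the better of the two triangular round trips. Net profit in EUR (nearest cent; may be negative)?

Net profit: EUR 11,849.76

Best loop EUR → SEK → GBP → EUR:
EUR 511,000.00 ÷ 0.091943 (buy SEK at ask) = SEK 5,557,791.24
SEK 5,557,791.24 ÷ 11.015 (buy GBP at ask) = GBP 504,565.70
GBP 504,565.70 ÷ 0.96503 (buy EUR at ask) = EUR 522,849.76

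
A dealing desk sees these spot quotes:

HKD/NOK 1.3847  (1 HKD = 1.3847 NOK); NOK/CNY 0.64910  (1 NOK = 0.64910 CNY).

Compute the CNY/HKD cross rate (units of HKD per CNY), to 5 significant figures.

1 CNY ÷ 0.64910 = 1.54059 NOK
1.54059 NOK ÷ 1.3847 = 1.11258 HKD

CNY/HKD = 1.1126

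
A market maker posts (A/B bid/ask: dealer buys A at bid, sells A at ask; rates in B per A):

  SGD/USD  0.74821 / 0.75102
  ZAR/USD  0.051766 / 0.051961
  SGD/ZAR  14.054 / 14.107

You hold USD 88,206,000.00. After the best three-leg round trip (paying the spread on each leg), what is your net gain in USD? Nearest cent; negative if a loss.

Net profit: USD 1,828,606.21

Best loop USD → ZAR → SGD → USD:
USD 88,206,000.00 ÷ 0.051961 (buy ZAR at ask) = ZAR 1,697,542,387.56
ZAR 1,697,542,387.56 ÷ 14.107 (buy SGD at ask) = SGD 120,333,337.18
SGD 120,333,337.18 × 0.74821 (sell SGD at bid) = USD 90,034,606.21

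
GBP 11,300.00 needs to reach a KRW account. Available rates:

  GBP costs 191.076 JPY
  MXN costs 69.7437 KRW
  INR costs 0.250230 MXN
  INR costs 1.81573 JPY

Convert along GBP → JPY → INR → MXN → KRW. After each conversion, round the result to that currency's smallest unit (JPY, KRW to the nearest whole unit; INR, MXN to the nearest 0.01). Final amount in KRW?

KRW 20,752,848

GBP 11,300.00 × 191.076 = JPY 2,159,159
JPY 2,159,159 ÷ 1.81573 = INR 1,189,141.01
INR 1,189,141.01 × 0.250230 = MXN 297,558.75
MXN 297,558.75 × 69.7437 = KRW 20,752,848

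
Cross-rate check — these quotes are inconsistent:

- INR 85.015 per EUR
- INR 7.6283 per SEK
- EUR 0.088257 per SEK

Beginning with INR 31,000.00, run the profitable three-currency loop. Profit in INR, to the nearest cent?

Profit: INR 516.99

Profitable loop is INR → EUR → SEK → INR:
INR 31,000.00 ÷ 85.015 = EUR 364.64
EUR 364.64 ÷ 0.088257 = SEK 4,131.59
SEK 4,131.59 × 7.6283 = INR 31,516.99
Profit = INR 31,516.99 − INR 31,000.00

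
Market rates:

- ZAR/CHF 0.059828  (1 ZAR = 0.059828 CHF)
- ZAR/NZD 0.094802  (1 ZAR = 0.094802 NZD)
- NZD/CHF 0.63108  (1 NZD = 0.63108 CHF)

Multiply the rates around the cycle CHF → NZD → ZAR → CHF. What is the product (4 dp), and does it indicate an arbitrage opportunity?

Around CHF → NZD → ZAR → CHF: 1 ÷ 0.63108 ÷ 0.094802 × 0.059828 = 1.000006
Product ≈ 1 (deviation 0.001%, within rounding noise).

1.0000 (no arbitrage)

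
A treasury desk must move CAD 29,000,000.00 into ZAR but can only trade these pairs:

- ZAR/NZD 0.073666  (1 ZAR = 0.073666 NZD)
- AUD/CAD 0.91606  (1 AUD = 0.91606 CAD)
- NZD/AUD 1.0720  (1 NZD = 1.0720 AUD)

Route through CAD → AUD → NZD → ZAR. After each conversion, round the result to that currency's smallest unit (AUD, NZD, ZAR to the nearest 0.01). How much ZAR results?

CAD 29,000,000.00 ÷ 0.91606 = AUD 31,657,315.02
AUD 31,657,315.02 ÷ 1.0720 = NZD 29,531,077.44
NZD 29,531,077.44 ÷ 0.073666 = ZAR 400,877,982.24

ZAR 400,877,982.24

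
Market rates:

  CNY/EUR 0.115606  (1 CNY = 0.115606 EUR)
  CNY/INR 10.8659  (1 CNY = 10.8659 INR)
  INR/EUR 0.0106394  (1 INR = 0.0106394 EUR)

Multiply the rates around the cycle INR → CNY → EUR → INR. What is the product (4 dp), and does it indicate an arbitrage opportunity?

Around INR → CNY → EUR → INR: 1 ÷ 10.8659 × 0.115606 ÷ 0.0106394 = 0.999994
Product ≈ 1 (deviation 0.001%, within rounding noise).

1.0000 (no arbitrage)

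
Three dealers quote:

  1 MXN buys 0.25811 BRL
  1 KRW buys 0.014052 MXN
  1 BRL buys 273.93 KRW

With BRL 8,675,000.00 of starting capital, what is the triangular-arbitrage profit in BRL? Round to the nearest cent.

Profit: BRL 56,460.91

Profitable loop is BRL → MXN → KRW → BRL:
BRL 8,675,000.00 ÷ 0.25811 = MXN 33,609,701.29
MXN 33,609,701.29 ÷ 0.014052 = KRW 2,391,809,087
KRW 2,391,809,087 ÷ 273.93 = BRL 8,731,460.91
Profit = BRL 8,731,460.91 − BRL 8,675,000.00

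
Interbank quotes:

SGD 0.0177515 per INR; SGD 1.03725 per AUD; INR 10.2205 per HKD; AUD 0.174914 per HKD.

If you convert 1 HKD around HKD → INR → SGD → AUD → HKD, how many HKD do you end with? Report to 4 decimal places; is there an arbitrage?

Around HKD → INR → SGD → AUD → HKD: 1 × 10.2205 × 0.0177515 ÷ 1.03725 ÷ 0.174914 = 0.999998
Product ≈ 1 (deviation 0.000%, within rounding noise).

1.0000 (no arbitrage)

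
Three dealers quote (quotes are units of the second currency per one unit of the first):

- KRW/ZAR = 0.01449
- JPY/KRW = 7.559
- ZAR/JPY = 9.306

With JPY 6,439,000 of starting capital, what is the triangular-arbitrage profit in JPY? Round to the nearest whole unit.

Profitable loop is JPY → KRW → ZAR → JPY:
JPY 6,439,000 × 7.559 = KRW 48,672,401
KRW 48,672,401 × 0.01449 = ZAR 705,263.09
ZAR 705,263.09 × 9.306 = JPY 6,563,178
Profit = JPY 6,563,178 − JPY 6,439,000

Profit: JPY 124,178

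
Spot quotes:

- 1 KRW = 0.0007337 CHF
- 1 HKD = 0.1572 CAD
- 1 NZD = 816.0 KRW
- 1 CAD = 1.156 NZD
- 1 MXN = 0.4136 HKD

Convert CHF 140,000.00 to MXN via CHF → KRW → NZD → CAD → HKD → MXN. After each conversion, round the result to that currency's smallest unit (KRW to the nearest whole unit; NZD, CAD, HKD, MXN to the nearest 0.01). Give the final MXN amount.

CHF 140,000.00 ÷ 0.0007337 = KRW 190,813,684
KRW 190,813,684 ÷ 816.0 = NZD 233,840.30
NZD 233,840.30 ÷ 1.156 = CAD 202,284.00
CAD 202,284.00 ÷ 0.1572 = HKD 1,286,793.89
HKD 1,286,793.89 ÷ 0.4136 = MXN 3,111,203.80

MXN 3,111,203.80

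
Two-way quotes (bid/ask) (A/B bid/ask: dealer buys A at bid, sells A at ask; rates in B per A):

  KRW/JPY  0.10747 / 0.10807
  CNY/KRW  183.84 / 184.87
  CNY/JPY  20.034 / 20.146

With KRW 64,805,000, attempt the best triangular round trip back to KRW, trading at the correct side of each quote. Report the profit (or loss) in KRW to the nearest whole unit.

Net profit: KRW 178,723

Best loop KRW → CNY → JPY → KRW:
KRW 64,805,000 ÷ 184.87 (buy CNY at ask) = CNY 350,543.63
CNY 350,543.63 × 20.034 (sell CNY at bid) = JPY 7,022,791
JPY 7,022,791 ÷ 0.10807 (buy KRW at ask) = KRW 64,983,723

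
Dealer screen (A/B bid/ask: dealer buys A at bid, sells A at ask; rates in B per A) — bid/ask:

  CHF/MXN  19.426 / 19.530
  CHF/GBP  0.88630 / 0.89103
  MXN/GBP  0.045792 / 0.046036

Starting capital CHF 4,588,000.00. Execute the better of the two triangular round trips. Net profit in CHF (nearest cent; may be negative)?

Best loop CHF → MXN → GBP → CHF:
CHF 4,588,000.00 × 19.426 (sell CHF at bid) = MXN 89,126,488.00
MXN 89,126,488.00 × 0.045792 (sell MXN at bid) = GBP 4,081,280.14
GBP 4,081,280.14 ÷ 0.89103 (buy CHF at ask) = CHF 4,580,407.10

Net result: CHF -7,592.90 (no profitable arbitrage after spreads)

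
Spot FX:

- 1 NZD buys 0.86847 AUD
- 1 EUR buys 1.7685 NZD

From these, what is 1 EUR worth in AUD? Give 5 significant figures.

EUR/AUD = 1.5359

1 EUR × 1.7685 = 1.7685 NZD
1.7685 NZD × 0.86847 = 1.53589 AUD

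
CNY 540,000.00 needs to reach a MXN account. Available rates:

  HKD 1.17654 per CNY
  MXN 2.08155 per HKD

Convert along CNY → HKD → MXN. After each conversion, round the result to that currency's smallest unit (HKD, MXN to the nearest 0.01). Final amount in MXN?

CNY 540,000.00 × 1.17654 = HKD 635,331.60
HKD 635,331.60 × 2.08155 = MXN 1,322,474.49

MXN 1,322,474.49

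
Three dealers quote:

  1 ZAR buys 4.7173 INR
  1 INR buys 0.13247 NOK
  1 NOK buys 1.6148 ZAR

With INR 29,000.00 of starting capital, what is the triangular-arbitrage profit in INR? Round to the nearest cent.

Profit: INR 263.60

Profitable loop is INR → NOK → ZAR → INR:
INR 29,000.00 × 0.13247 = NOK 3,841.63
NOK 3,841.63 × 1.6148 = ZAR 6,203.46
ZAR 6,203.46 × 4.7173 = INR 29,263.60
Profit = INR 29,263.60 − INR 29,000.00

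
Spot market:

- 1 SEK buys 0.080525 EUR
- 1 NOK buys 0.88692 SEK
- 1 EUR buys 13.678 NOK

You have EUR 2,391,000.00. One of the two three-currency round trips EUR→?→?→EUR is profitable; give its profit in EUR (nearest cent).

Profit: EUR 56,607.61

Profitable loop is EUR → SEK → NOK → EUR:
EUR 2,391,000.00 ÷ 0.080525 = SEK 29,692,642.04
SEK 29,692,642.04 ÷ 0.88692 = NOK 33,478,376.90
NOK 33,478,376.90 ÷ 13.678 = EUR 2,447,607.61
Profit = EUR 2,447,607.61 − EUR 2,391,000.00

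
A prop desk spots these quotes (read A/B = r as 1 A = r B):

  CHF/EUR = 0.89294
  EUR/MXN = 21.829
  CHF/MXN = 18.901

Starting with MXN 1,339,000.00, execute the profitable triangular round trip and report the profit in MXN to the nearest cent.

Profitable loop is MXN → CHF → EUR → MXN:
MXN 1,339,000.00 ÷ 18.901 = CHF 70,842.81
CHF 70,842.81 × 0.89294 = EUR 63,258.38
EUR 63,258.38 × 21.829 = MXN 1,380,867.20
Profit = MXN 1,380,867.20 − MXN 1,339,000.00

Profit: MXN 41,867.20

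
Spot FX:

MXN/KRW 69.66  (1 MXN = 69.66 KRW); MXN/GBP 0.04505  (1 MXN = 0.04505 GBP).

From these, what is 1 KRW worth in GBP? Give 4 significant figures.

1 KRW ÷ 69.66 = 0.0143554 MXN
0.0143554 MXN × 0.04505 = 0.000646713 GBP

KRW/GBP = 0.0006467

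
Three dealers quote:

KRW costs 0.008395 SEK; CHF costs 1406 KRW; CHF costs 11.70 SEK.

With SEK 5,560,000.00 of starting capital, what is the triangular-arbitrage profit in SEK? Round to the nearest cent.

Profit: SEK 49,122.84

Profitable loop is SEK → CHF → KRW → SEK:
SEK 5,560,000.00 ÷ 11.70 = CHF 475,213.68
CHF 475,213.68 × 1406 = KRW 668,150,427
KRW 668,150,427 × 0.008395 = SEK 5,609,122.84
Profit = SEK 5,609,122.84 − SEK 5,560,000.00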